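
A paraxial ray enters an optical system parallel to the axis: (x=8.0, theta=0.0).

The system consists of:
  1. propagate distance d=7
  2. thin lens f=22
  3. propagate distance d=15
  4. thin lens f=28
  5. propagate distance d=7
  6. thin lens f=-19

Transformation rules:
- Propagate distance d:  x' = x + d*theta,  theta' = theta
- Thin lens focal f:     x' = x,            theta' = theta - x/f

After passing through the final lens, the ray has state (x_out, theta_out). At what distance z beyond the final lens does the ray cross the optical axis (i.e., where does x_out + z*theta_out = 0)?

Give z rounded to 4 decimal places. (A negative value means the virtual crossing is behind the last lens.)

Initial: x=8.0000 theta=0.0000
After 1 (propagate distance d=7): x=8.0000 theta=0.0000
After 2 (thin lens f=22): x=8.0000 theta=-4/11 (≈-0.3636)
After 3 (propagate distance d=15): x=28/11 (≈2.5455) theta=-4/11 (≈-0.3636)
After 4 (thin lens f=28): x=28/11 (≈2.5455) theta=-5/11 (≈-0.4545)
After 5 (propagate distance d=7): x=-7/11 (≈-0.6364) theta=-5/11 (≈-0.4545)
After 6 (thin lens f=-19): x=-7/11 (≈-0.6364) theta=-102/209 (≈-0.4880)
z_focus = -x_out/theta_out = -(-7/11)/(-102/209) = -133/102 ≈ -1.3039
Rounded to 4 decimal places: z = -1.3039

Answer: -1.3039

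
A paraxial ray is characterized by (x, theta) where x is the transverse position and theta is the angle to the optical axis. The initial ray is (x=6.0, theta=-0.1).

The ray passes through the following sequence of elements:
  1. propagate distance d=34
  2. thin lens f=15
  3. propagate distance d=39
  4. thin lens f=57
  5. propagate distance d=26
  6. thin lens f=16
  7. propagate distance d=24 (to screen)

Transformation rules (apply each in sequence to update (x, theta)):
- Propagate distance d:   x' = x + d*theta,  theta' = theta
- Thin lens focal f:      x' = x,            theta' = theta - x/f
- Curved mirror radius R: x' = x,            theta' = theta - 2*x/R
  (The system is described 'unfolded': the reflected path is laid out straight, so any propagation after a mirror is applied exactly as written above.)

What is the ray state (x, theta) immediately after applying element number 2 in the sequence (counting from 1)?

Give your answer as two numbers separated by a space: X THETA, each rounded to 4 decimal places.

Initial: x=6.0000 theta=-0.1000
After 1 (propagate distance d=34): x=2.6000 theta=-0.1000
After 2 (thin lens f=15): x=2.6000 theta=-41/150 (≈-0.2733)
Rounded to 4 decimal places: x = 2.6000, theta = -0.2733

Answer: 2.6000 -0.2733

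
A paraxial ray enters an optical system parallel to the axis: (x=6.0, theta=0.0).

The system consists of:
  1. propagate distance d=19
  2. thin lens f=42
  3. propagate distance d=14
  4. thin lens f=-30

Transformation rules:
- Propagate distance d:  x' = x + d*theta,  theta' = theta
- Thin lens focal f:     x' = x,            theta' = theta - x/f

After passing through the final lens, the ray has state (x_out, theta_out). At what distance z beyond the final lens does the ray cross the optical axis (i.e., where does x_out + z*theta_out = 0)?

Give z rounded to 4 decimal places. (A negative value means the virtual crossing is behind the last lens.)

Initial: x=6.0000 theta=0.0000
After 1 (propagate distance d=19): x=6.0000 theta=0.0000
After 2 (thin lens f=42): x=6.0000 theta=-1/7 (≈-0.1429)
After 3 (propagate distance d=14): x=4.0000 theta=-1/7 (≈-0.1429)
After 4 (thin lens f=-30): x=4.0000 theta=-1/105 (≈-0.0095)
z_focus = -x_out/theta_out = -(4.0000)/(-1/105) = 420.0000
Rounded to 4 decimal places: z = 420.0000

Answer: 420.0000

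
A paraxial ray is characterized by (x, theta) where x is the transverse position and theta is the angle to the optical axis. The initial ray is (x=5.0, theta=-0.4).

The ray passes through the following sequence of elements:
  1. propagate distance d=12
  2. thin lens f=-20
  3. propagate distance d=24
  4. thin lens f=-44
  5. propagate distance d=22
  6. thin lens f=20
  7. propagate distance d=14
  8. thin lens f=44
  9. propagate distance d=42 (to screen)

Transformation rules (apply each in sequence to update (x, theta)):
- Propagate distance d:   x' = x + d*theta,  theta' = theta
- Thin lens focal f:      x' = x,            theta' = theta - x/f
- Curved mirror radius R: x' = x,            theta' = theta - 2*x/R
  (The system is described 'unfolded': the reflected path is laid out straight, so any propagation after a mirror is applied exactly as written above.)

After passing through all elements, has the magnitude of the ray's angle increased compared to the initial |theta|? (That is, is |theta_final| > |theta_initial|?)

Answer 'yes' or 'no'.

Answer: yes

Derivation:
Initial: x=5.0000 theta=-0.4000
After 1 (propagate distance d=12): x=0.2000 theta=-0.4000
After 2 (thin lens f=-20): x=0.2000 theta=-0.3900
After 3 (propagate distance d=24): x=-9.1600 theta=-0.3900
After 4 (thin lens f=-44): x=-9.1600 theta=-329/550 (≈-0.5982)
After 5 (propagate distance d=22): x=-22.3200 theta=-329/550 (≈-0.5982)
After 6 (thin lens f=20): x=-22.3200 theta=712/1375 (≈0.5178)
After 7 (propagate distance d=14): x=-20722/1375 (≈-15.0705) theta=712/1375 (≈0.5178)
After 8 (thin lens f=44): x=-20722/1375 (≈-15.0705) theta=1041/1210 (≈0.8603)
After 9 (propagate distance d=42 (to screen)): x=318583/15125 (≈21.0633) theta=1041/1210 (≈0.8603)
|theta_initial|=0.4000 |theta_final|=1041/1210 (≈0.8603) -> increased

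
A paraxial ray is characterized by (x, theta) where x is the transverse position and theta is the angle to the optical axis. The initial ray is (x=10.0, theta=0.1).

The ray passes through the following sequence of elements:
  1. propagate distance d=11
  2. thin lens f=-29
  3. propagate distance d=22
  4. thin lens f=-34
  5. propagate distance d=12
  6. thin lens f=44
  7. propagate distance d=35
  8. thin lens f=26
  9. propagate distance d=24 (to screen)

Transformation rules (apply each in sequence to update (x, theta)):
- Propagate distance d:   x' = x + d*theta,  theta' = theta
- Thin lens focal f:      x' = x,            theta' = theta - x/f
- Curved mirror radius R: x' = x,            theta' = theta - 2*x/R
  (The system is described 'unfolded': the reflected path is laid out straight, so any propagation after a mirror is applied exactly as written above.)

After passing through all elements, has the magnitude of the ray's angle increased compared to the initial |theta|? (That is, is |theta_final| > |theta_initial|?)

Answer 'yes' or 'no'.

Answer: yes

Derivation:
Initial: x=10.0000 theta=0.1000
After 1 (propagate distance d=11): x=11.1000 theta=0.1000
After 2 (thin lens f=-29): x=11.1000 theta=14/29 (≈0.4828)
After 3 (propagate distance d=22): x=6299/290 (≈21.7207) theta=14/29 (≈0.4828)
After 4 (thin lens f=-34): x=6299/290 (≈21.7207) theta=11059/9860 (≈1.1216)
After 5 (propagate distance d=12): x=173437/4930 (≈35.1799) theta=11059/9860 (≈1.1216)
After 6 (thin lens f=44): x=173437/4930 (≈35.1799) theta=219/680 (≈0.3221)
After 7 (propagate distance d=35): x=916033/19720 (≈46.4520) theta=219/680 (≈0.3221)
After 8 (thin lens f=26): x=916033/19720 (≈46.4520) theta=-44171/30160 (≈-1.4646)
After 9 (propagate distance d=24 (to screen)): x=579509/51272 (≈11.3026) theta=-44171/30160 (≈-1.4646)
|theta_initial|=0.1000 |theta_final|=44171/30160 (≈1.4646) -> increased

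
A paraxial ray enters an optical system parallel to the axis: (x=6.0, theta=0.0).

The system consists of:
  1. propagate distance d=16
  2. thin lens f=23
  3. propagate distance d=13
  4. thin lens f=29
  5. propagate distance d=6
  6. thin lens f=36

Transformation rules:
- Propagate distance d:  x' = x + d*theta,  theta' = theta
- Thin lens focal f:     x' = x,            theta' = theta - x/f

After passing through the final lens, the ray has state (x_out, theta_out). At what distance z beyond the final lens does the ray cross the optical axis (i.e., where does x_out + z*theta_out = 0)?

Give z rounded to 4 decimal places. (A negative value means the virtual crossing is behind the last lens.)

Initial: x=6.0000 theta=0.0000
After 1 (propagate distance d=16): x=6.0000 theta=0.0000
After 2 (thin lens f=23): x=6.0000 theta=-6/23 (≈-0.2609)
After 3 (propagate distance d=13): x=60/23 (≈2.6087) theta=-6/23 (≈-0.2609)
After 4 (thin lens f=29): x=60/23 (≈2.6087) theta=-234/667 (≈-0.3508)
After 5 (propagate distance d=6): x=336/667 (≈0.5037) theta=-234/667 (≈-0.3508)
After 6 (thin lens f=36): x=336/667 (≈0.5037) theta=-730/2001 (≈-0.3648)
z_focus = -x_out/theta_out = -(336/667)/(-730/2001) = 504/365 ≈ 1.3808
Rounded to 4 decimal places: z = 1.3808

Answer: 1.3808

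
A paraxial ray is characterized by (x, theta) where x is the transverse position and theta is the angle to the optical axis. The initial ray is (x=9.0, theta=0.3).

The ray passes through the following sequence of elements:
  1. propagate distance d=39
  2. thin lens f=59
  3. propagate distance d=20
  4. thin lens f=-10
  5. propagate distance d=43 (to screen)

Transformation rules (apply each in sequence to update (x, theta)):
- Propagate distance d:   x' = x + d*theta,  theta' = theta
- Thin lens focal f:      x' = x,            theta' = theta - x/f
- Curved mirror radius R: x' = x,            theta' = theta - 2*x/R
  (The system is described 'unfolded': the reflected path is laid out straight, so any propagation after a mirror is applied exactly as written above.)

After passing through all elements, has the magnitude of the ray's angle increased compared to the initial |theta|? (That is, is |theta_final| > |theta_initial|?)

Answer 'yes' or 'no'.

Answer: yes

Derivation:
Initial: x=9.0000 theta=0.3000
After 1 (propagate distance d=39): x=20.7000 theta=0.3000
After 2 (thin lens f=59): x=20.7000 theta=-3/59 (≈-0.0508)
After 3 (propagate distance d=20): x=11613/590 (≈19.6831) theta=-3/59 (≈-0.0508)
After 4 (thin lens f=-10): x=11613/590 (≈19.6831) theta=11313/5900 (≈1.9175)
After 5 (propagate distance d=43 (to screen)): x=602589/5900 (≈102.1337) theta=11313/5900 (≈1.9175)
|theta_initial|=0.3000 |theta_final|=11313/5900 (≈1.9175) -> increased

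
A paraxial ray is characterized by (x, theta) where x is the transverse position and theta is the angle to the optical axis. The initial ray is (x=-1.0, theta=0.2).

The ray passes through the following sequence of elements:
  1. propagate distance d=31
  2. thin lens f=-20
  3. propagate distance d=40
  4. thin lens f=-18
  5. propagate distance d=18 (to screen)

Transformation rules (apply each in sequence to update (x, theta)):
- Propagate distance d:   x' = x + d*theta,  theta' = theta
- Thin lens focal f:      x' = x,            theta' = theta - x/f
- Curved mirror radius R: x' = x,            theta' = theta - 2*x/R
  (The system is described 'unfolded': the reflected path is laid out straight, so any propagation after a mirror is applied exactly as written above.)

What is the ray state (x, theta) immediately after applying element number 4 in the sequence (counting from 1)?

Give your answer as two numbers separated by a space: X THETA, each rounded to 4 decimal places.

Answer: 23.6000 1.7711

Derivation:
Initial: x=-1.0000 theta=0.2000
After 1 (propagate distance d=31): x=5.2000 theta=0.2000
After 2 (thin lens f=-20): x=5.2000 theta=0.4600
After 3 (propagate distance d=40): x=23.6000 theta=0.4600
After 4 (thin lens f=-18): x=23.6000 theta=797/450 (≈1.7711)
Rounded to 4 decimal places: x = 23.6000, theta = 1.7711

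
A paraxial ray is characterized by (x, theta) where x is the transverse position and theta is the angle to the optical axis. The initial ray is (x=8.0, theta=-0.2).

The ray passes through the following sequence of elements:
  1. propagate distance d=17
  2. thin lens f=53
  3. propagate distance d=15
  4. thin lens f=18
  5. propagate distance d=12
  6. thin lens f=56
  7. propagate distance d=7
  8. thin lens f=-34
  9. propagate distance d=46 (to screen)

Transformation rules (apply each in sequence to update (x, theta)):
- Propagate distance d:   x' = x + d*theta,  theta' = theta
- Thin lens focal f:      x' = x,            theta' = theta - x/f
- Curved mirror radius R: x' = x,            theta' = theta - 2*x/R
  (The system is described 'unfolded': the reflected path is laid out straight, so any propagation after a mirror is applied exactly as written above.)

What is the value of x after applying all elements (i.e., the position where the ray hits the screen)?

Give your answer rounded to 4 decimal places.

Initial: x=8.0000 theta=-0.2000
After 1 (propagate distance d=17): x=4.6000 theta=-0.2000
After 2 (thin lens f=53): x=4.6000 theta=-76/265 (≈-0.2868)
After 3 (propagate distance d=15): x=79/265 (≈0.2981) theta=-76/265 (≈-0.2868)
After 4 (thin lens f=18): x=79/265 (≈0.2981) theta=-1447/4770 (≈-0.3034)
After 5 (propagate distance d=12): x=-2657/795 (≈-3.3421) theta=-1447/4770 (≈-0.3034)
After 6 (thin lens f=56): x=-2657/795 (≈-3.3421) theta=-6509/26712 (≈-0.2437)
After 7 (propagate distance d=7): x=-96313/19080 (≈-5.0479) theta=-6509/26712 (≈-0.2437)
After 8 (thin lens f=-34): x=-96313/19080 (≈-5.0479) theta=-1780721/4541040 (≈-0.3921)
After 9 (propagate distance d=46 (to screen)): x=-1747261/75684 (≈-23.0863) theta=-1780721/4541040 (≈-0.3921)
Rounded to 4 decimal places: x = -23.0863

Answer: -23.0863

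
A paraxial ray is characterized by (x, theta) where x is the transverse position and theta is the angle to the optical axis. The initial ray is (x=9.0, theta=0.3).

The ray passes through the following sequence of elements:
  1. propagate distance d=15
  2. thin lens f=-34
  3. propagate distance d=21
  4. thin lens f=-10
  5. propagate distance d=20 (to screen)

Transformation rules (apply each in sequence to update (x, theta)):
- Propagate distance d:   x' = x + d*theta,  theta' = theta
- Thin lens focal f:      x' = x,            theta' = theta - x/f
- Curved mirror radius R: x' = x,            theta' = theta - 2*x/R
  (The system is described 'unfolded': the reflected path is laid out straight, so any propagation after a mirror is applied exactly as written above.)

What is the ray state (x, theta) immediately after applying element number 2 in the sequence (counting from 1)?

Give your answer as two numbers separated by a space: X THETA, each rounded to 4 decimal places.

Answer: 13.5000 0.6971

Derivation:
Initial: x=9.0000 theta=0.3000
After 1 (propagate distance d=15): x=13.5000 theta=0.3000
After 2 (thin lens f=-34): x=13.5000 theta=237/340 (≈0.6971)
Rounded to 4 decimal places: x = 13.5000, theta = 0.6971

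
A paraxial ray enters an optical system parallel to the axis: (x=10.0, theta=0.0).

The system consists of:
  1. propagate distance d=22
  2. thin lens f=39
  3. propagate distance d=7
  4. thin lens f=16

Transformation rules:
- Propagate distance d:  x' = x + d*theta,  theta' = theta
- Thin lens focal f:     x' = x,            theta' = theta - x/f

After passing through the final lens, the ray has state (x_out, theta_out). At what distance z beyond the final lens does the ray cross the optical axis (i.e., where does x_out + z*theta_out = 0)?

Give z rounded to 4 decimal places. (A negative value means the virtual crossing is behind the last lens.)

Answer: 10.6667

Derivation:
Initial: x=10.0000 theta=0.0000
After 1 (propagate distance d=22): x=10.0000 theta=0.0000
After 2 (thin lens f=39): x=10.0000 theta=-10/39 (≈-0.2564)
After 3 (propagate distance d=7): x=320/39 (≈8.2051) theta=-10/39 (≈-0.2564)
After 4 (thin lens f=16): x=320/39 (≈8.2051) theta=-10/13 (≈-0.7692)
z_focus = -x_out/theta_out = -(320/39)/(-10/13) = 32/3 ≈ 10.6667
Rounded to 4 decimal places: z = 10.6667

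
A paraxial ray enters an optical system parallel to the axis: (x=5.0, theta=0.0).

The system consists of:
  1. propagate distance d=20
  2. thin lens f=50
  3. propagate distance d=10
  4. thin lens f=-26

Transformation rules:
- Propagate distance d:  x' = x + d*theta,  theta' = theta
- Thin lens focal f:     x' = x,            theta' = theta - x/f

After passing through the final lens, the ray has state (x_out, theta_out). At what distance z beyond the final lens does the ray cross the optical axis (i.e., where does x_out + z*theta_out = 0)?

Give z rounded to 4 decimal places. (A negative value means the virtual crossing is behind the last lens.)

Answer: -74.2857

Derivation:
Initial: x=5.0000 theta=0.0000
After 1 (propagate distance d=20): x=5.0000 theta=0.0000
After 2 (thin lens f=50): x=5.0000 theta=-0.1000
After 3 (propagate distance d=10): x=4.0000 theta=-0.1000
After 4 (thin lens f=-26): x=4.0000 theta=7/130 (≈0.0538)
z_focus = -x_out/theta_out = -(4.0000)/(7/130) = -520/7 ≈ -74.2857
Rounded to 4 decimal places: z = -74.2857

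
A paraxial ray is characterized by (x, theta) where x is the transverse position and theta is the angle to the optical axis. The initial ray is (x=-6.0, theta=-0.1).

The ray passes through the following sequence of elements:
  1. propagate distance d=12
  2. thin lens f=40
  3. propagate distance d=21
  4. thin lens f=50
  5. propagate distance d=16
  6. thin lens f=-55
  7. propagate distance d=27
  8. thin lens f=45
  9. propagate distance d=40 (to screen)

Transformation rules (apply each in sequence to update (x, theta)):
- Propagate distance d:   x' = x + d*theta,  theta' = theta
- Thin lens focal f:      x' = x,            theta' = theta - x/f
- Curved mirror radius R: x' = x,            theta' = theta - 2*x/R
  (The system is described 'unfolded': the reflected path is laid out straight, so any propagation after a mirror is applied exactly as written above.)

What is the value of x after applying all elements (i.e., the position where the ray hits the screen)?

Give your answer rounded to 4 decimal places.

Initial: x=-6.0000 theta=-0.1000
After 1 (propagate distance d=12): x=-7.2000 theta=-0.1000
After 2 (thin lens f=40): x=-7.2000 theta=0.0800
After 3 (propagate distance d=21): x=-5.5200 theta=0.0800
After 4 (thin lens f=50): x=-5.5200 theta=0.1904
After 5 (propagate distance d=16): x=-2.4736 theta=0.1904
After 6 (thin lens f=-55): x=-2.4736 theta=4999/34375 (≈0.1454)
After 7 (propagate distance d=27): x=49943/34375 (≈1.4529) theta=4999/34375 (≈0.1454)
After 8 (thin lens f=45): x=49943/34375 (≈1.4529) theta=175012/1546875 (≈0.1131)
After 9 (propagate distance d=40 (to screen)): x=1849583/309375 (≈5.9785) theta=175012/1546875 (≈0.1131)
Rounded to 4 decimal places: x = 5.9785

Answer: 5.9785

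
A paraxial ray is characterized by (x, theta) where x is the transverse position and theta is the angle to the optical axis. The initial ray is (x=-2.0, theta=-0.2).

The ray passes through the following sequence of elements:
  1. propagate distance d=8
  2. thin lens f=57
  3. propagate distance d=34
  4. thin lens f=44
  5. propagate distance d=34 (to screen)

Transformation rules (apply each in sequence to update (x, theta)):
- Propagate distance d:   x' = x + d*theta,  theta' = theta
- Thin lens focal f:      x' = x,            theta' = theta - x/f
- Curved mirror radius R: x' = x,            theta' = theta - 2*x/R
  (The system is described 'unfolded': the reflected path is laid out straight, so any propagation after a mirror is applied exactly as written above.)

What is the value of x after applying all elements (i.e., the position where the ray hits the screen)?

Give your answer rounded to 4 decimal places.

Initial: x=-2.0000 theta=-0.2000
After 1 (propagate distance d=8): x=-3.6000 theta=-0.2000
After 2 (thin lens f=57): x=-3.6000 theta=-13/95 (≈-0.1368)
After 3 (propagate distance d=34): x=-784/95 (≈-8.2526) theta=-13/95 (≈-0.1368)
After 4 (thin lens f=44): x=-784/95 (≈-8.2526) theta=53/1045 (≈0.0507)
After 5 (propagate distance d=34 (to screen)): x=-6822/1045 (≈-6.5282) theta=53/1045 (≈0.0507)
Rounded to 4 decimal places: x = -6.5282

Answer: -6.5282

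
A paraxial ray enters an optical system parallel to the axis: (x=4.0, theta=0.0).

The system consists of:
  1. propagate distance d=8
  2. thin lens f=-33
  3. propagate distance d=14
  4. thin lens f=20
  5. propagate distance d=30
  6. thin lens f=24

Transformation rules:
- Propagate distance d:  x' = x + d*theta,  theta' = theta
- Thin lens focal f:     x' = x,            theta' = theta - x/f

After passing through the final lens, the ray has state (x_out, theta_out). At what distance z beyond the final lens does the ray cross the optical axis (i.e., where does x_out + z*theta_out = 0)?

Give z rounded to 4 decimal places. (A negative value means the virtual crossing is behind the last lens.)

Answer: 4.0103

Derivation:
Initial: x=4.0000 theta=0.0000
After 1 (propagate distance d=8): x=4.0000 theta=0.0000
After 2 (thin lens f=-33): x=4.0000 theta=4/33 (≈0.1212)
After 3 (propagate distance d=14): x=188/33 (≈5.6970) theta=4/33 (≈0.1212)
After 4 (thin lens f=20): x=188/33 (≈5.6970) theta=-9/55 (≈-0.1636)
After 5 (propagate distance d=30): x=26/33 (≈0.7879) theta=-9/55 (≈-0.1636)
After 6 (thin lens f=24): x=26/33 (≈0.7879) theta=-389/1980 (≈-0.1965)
z_focus = -x_out/theta_out = -(26/33)/(-389/1980) = 1560/389 ≈ 4.0103
Rounded to 4 decimal places: z = 4.0103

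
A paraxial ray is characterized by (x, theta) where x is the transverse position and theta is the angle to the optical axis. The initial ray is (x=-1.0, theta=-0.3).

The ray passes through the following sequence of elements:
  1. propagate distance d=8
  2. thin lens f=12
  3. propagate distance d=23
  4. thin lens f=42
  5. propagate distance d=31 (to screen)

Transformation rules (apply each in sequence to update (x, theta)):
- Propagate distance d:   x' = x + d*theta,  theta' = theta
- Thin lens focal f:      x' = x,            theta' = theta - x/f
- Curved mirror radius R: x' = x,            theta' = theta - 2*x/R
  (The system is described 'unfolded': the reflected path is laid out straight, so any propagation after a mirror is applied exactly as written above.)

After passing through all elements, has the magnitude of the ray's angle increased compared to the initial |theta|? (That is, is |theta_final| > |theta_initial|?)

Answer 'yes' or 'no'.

Answer: no

Derivation:
Initial: x=-1.0000 theta=-0.3000
After 1 (propagate distance d=8): x=-3.4000 theta=-0.3000
After 2 (thin lens f=12): x=-3.4000 theta=-1/60 (≈-0.0167)
After 3 (propagate distance d=23): x=-227/60 (≈-3.7833) theta=-1/60 (≈-0.0167)
After 4 (thin lens f=42): x=-227/60 (≈-3.7833) theta=37/504 (≈0.0734)
After 5 (propagate distance d=31 (to screen)): x=-3799/2520 (≈-1.5075) theta=37/504 (≈0.0734)
|theta_initial|=0.3000 |theta_final|=37/504 (≈0.0734) -> not increased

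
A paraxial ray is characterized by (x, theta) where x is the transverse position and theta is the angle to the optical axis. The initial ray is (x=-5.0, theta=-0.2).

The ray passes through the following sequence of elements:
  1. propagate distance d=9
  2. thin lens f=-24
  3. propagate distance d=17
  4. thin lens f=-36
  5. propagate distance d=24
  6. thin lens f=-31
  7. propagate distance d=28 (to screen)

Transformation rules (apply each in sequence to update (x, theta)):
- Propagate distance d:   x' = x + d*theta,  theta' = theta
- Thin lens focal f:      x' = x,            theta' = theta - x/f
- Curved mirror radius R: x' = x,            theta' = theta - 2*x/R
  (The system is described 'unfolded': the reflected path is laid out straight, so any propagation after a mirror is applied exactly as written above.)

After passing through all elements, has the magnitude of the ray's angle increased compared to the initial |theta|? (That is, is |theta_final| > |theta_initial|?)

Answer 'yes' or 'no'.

Answer: yes

Derivation:
Initial: x=-5.0000 theta=-0.2000
After 1 (propagate distance d=9): x=-6.8000 theta=-0.2000
After 2 (thin lens f=-24): x=-6.8000 theta=-29/60 (≈-0.4833)
After 3 (propagate distance d=17): x=-901/60 (≈-15.0167) theta=-29/60 (≈-0.4833)
After 4 (thin lens f=-36): x=-901/60 (≈-15.0167) theta=-389/432 (≈-0.9005)
After 5 (propagate distance d=24): x=-6593/180 (≈-36.6278) theta=-389/432 (≈-0.9005)
After 6 (thin lens f=-31): x=-6593/180 (≈-36.6278) theta=-139411/66960 (≈-2.0820)
After 7 (propagate distance d=28 (to screen)): x=-794513/8370 (≈-94.9239) theta=-139411/66960 (≈-2.0820)
|theta_initial|=0.2000 |theta_final|=139411/66960 (≈2.0820) -> increased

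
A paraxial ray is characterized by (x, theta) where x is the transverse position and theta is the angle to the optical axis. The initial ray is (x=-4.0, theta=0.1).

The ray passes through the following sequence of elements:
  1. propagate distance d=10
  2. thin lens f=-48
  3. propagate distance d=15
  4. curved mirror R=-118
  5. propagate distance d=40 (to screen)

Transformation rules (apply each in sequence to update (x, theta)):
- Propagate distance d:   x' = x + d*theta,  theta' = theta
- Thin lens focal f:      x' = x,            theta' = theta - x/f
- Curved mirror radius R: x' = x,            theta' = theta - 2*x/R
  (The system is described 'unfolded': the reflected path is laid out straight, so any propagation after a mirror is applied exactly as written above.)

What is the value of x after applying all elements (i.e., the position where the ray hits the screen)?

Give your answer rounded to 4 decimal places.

Initial: x=-4.0000 theta=0.1000
After 1 (propagate distance d=10): x=-3.0000 theta=0.1000
After 2 (thin lens f=-48): x=-3.0000 theta=0.0375
After 3 (propagate distance d=15): x=-2.4375 theta=0.0375
After 4 (curved mirror R=-118): x=-2.4375 theta=-9/2360 (≈-0.0038)
After 5 (propagate distance d=40 (to screen)): x=-2445/944 (≈-2.5900) theta=-9/2360 (≈-0.0038)
Rounded to 4 decimal places: x = -2.5900

Answer: -2.5900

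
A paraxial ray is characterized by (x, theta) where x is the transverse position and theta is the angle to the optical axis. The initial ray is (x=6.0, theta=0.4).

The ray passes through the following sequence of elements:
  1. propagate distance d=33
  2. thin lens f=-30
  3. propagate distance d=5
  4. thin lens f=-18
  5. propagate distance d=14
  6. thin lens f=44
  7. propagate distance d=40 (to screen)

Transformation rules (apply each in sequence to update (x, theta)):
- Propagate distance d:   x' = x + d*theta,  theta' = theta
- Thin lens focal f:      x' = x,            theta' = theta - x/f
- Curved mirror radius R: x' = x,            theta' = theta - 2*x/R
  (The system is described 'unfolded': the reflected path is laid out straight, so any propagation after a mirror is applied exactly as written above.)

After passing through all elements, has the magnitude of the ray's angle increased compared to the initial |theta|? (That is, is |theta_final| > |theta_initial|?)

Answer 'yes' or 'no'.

Initial: x=6.0000 theta=0.4000
After 1 (propagate distance d=33): x=19.2000 theta=0.4000
After 2 (thin lens f=-30): x=19.2000 theta=1.0400
After 3 (propagate distance d=5): x=24.4000 theta=1.0400
After 4 (thin lens f=-18): x=24.4000 theta=539/225 (≈2.3956)
After 5 (propagate distance d=14): x=13036/225 (≈57.9378) theta=539/225 (≈2.3956)
After 6 (thin lens f=44): x=13036/225 (≈57.9378) theta=178/165 (≈1.0788)
After 7 (propagate distance d=40 (to screen)): x=250196/2475 (≈101.0893) theta=178/165 (≈1.0788)
|theta_initial|=0.4000 |theta_final|=178/165 (≈1.0788) -> increased

Answer: yes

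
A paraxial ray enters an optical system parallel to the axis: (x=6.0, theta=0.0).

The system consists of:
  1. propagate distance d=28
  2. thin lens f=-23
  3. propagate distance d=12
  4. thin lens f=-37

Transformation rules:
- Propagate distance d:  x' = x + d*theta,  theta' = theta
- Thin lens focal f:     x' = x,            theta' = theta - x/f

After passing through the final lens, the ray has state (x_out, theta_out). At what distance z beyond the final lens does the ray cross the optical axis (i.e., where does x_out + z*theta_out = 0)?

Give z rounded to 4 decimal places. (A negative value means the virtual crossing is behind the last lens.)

Initial: x=6.0000 theta=0.0000
After 1 (propagate distance d=28): x=6.0000 theta=0.0000
After 2 (thin lens f=-23): x=6.0000 theta=6/23 (≈0.2609)
After 3 (propagate distance d=12): x=210/23 (≈9.1304) theta=6/23 (≈0.2609)
After 4 (thin lens f=-37): x=210/23 (≈9.1304) theta=432/851 (≈0.5076)
z_focus = -x_out/theta_out = -(210/23)/(432/851) = -1295/72 ≈ -17.9861
Rounded to 4 decimal places: z = -17.9861

Answer: -17.9861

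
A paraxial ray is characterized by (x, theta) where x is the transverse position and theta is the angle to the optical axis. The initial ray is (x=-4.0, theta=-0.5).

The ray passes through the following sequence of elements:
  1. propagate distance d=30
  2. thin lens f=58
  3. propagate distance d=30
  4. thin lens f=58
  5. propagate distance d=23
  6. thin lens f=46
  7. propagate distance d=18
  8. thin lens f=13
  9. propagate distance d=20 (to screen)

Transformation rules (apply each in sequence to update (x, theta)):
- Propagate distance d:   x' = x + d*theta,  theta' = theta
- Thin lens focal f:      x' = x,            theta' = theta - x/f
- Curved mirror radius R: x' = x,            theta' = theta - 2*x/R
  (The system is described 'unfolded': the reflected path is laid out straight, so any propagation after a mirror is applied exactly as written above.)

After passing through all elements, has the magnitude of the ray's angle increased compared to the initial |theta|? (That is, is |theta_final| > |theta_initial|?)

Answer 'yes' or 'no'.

Answer: yes

Derivation:
Initial: x=-4.0000 theta=-0.5000
After 1 (propagate distance d=30): x=-19.0000 theta=-0.5000
After 2 (thin lens f=58): x=-19.0000 theta=-5/29 (≈-0.1724)
After 3 (propagate distance d=30): x=-701/29 (≈-24.1724) theta=-5/29 (≈-0.1724)
After 4 (thin lens f=58): x=-701/29 (≈-24.1724) theta=411/1682 (≈0.2444)
After 5 (propagate distance d=23): x=-31205/1682 (≈-18.5523) theta=411/1682 (≈0.2444)
After 6 (thin lens f=46): x=-31205/1682 (≈-18.5523) theta=50111/77372 (≈0.6477)
After 7 (propagate distance d=18): x=-133358/19343 (≈-6.8944) theta=50111/77372 (≈0.6477)
After 8 (thin lens f=13): x=-133358/19343 (≈-6.8944) theta=1184875/1005836 (≈1.1780)
After 9 (propagate distance d=20 (to screen)): x=4190721/251459 (≈16.6656) theta=1184875/1005836 (≈1.1780)
|theta_initial|=0.5000 |theta_final|=1184875/1005836 (≈1.1780) -> increased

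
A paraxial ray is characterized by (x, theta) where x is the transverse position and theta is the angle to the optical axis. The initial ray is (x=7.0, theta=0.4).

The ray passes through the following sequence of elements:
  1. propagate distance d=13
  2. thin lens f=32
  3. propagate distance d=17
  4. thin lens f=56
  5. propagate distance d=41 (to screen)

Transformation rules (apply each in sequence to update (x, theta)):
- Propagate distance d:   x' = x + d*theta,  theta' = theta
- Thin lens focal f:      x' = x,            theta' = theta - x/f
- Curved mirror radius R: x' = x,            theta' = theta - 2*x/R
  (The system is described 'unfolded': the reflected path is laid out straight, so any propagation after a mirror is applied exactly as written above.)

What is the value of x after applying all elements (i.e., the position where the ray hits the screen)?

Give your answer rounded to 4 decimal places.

Answer: 4.1220

Derivation:
Initial: x=7.0000 theta=0.4000
After 1 (propagate distance d=13): x=12.2000 theta=0.4000
After 2 (thin lens f=32): x=12.2000 theta=3/160 (≈0.0188)
After 3 (propagate distance d=17): x=2003/160 (≈12.5188) theta=3/160 (≈0.0188)
After 4 (thin lens f=56): x=2003/160 (≈12.5188) theta=-367/1792 (≈-0.2048)
After 5 (propagate distance d=41 (to screen)): x=36933/8960 (≈4.1220) theta=-367/1792 (≈-0.2048)
Rounded to 4 decimal places: x = 4.1220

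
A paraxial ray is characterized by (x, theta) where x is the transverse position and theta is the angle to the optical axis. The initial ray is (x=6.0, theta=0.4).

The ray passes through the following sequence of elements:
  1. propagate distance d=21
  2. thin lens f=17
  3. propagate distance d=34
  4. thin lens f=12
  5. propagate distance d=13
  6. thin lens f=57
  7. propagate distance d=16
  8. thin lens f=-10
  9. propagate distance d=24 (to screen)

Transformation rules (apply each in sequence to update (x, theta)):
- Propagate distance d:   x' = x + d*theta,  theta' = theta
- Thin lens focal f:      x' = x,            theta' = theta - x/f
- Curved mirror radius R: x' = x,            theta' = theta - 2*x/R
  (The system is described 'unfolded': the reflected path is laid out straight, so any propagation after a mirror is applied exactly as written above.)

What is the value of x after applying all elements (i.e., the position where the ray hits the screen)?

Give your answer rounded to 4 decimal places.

Answer: -41.4540

Derivation:
Initial: x=6.0000 theta=0.4000
After 1 (propagate distance d=21): x=14.4000 theta=0.4000
After 2 (thin lens f=17): x=14.4000 theta=-38/85 (≈-0.4471)
After 3 (propagate distance d=34): x=-0.8000 theta=-38/85 (≈-0.4471)
After 4 (thin lens f=12): x=-0.8000 theta=-97/255 (≈-0.3804)
After 5 (propagate distance d=13): x=-293/51 (≈-5.7451) theta=-97/255 (≈-0.3804)
After 6 (thin lens f=57): x=-293/51 (≈-5.7451) theta=-4064/14535 (≈-0.2796)
After 7 (propagate distance d=16): x=-8737/855 (≈-10.2187) theta=-4064/14535 (≈-0.2796)
After 8 (thin lens f=-10): x=-8737/855 (≈-10.2187) theta=-189169/145350 (≈-1.3015)
After 9 (propagate distance d=24 (to screen)): x=-3012673/72675 (≈-41.4540) theta=-189169/145350 (≈-1.3015)
Rounded to 4 decimal places: x = -41.4540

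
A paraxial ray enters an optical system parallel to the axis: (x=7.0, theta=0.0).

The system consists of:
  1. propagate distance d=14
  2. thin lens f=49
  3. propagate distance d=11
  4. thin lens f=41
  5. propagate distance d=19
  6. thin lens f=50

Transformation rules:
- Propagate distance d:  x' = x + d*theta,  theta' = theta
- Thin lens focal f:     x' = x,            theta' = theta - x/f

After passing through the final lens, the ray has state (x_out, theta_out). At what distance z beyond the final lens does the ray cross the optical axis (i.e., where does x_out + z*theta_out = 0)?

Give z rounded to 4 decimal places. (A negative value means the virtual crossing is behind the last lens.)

Answer: 0.7113

Derivation:
Initial: x=7.0000 theta=0.0000
After 1 (propagate distance d=14): x=7.0000 theta=0.0000
After 2 (thin lens f=49): x=7.0000 theta=-1/7 (≈-0.1429)
After 3 (propagate distance d=11): x=38/7 (≈5.4286) theta=-1/7 (≈-0.1429)
After 4 (thin lens f=41): x=38/7 (≈5.4286) theta=-79/287 (≈-0.2753)
After 5 (propagate distance d=19): x=57/287 (≈0.1986) theta=-79/287 (≈-0.2753)
After 6 (thin lens f=50): x=57/287 (≈0.1986) theta=-4007/14350 (≈-0.2792)
z_focus = -x_out/theta_out = -(57/287)/(-4007/14350) = 2850/4007 ≈ 0.7113
Rounded to 4 decimal places: z = 0.7113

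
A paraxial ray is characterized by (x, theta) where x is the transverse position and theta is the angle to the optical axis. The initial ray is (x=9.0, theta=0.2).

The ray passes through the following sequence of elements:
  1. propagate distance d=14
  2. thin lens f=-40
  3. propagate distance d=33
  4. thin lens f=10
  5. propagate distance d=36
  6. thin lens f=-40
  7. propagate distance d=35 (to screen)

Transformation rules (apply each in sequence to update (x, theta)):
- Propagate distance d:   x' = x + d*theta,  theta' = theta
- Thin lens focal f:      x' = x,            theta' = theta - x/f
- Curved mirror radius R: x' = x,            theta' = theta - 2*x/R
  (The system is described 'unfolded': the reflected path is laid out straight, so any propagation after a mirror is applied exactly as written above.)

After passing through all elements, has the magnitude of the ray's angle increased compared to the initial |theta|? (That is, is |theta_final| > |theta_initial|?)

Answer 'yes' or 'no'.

Initial: x=9.0000 theta=0.2000
After 1 (propagate distance d=14): x=11.8000 theta=0.2000
After 2 (thin lens f=-40): x=11.8000 theta=0.4950
After 3 (propagate distance d=33): x=28.1350 theta=0.4950
After 4 (thin lens f=10): x=28.1350 theta=-2.3185
After 5 (propagate distance d=36): x=-55.3310 theta=-2.3185
After 6 (thin lens f=-40): x=-55.3310 theta=-148071/40000 (≈-3.7018)
After 7 (propagate distance d=35 (to screen)): x=-295829/1600 (≈-184.8931) theta=-148071/40000 (≈-3.7018)
|theta_initial|=0.2000 |theta_final|=148071/40000 (≈3.7018) -> increased

Answer: yes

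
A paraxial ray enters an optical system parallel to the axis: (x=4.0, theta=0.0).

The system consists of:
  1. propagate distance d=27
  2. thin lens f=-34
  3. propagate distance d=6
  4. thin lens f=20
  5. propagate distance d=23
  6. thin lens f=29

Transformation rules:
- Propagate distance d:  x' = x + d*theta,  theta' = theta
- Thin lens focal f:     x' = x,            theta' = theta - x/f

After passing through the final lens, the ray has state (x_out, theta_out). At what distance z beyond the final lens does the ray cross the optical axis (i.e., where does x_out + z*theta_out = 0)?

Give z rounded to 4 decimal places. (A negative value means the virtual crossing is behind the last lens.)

Answer: 10.7174

Derivation:
Initial: x=4.0000 theta=0.0000
After 1 (propagate distance d=27): x=4.0000 theta=0.0000
After 2 (thin lens f=-34): x=4.0000 theta=2/17 (≈0.1176)
After 3 (propagate distance d=6): x=80/17 (≈4.7059) theta=2/17 (≈0.1176)
After 4 (thin lens f=20): x=80/17 (≈4.7059) theta=-2/17 (≈-0.1176)
After 5 (propagate distance d=23): x=2.0000 theta=-2/17 (≈-0.1176)
After 6 (thin lens f=29): x=2.0000 theta=-92/493 (≈-0.1866)
z_focus = -x_out/theta_out = -(2.0000)/(-92/493) = 493/46 ≈ 10.7174
Rounded to 4 decimal places: z = 10.7174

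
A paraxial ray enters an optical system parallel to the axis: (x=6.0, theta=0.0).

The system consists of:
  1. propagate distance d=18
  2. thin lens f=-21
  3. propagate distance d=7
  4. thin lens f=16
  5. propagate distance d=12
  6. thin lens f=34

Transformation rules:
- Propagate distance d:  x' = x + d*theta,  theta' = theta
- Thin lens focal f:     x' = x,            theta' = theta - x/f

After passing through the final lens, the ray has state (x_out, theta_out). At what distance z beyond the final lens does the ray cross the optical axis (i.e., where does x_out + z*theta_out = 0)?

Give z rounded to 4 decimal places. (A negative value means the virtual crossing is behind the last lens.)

Answer: 14.5169

Derivation:
Initial: x=6.0000 theta=0.0000
After 1 (propagate distance d=18): x=6.0000 theta=0.0000
After 2 (thin lens f=-21): x=6.0000 theta=2/7 (≈0.2857)
After 3 (propagate distance d=7): x=8.0000 theta=2/7 (≈0.2857)
After 4 (thin lens f=16): x=8.0000 theta=-3/14 (≈-0.2143)
After 5 (propagate distance d=12): x=38/7 (≈5.4286) theta=-3/14 (≈-0.2143)
After 6 (thin lens f=34): x=38/7 (≈5.4286) theta=-89/238 (≈-0.3739)
z_focus = -x_out/theta_out = -(38/7)/(-89/238) = 1292/89 ≈ 14.5169
Rounded to 4 decimal places: z = 14.5169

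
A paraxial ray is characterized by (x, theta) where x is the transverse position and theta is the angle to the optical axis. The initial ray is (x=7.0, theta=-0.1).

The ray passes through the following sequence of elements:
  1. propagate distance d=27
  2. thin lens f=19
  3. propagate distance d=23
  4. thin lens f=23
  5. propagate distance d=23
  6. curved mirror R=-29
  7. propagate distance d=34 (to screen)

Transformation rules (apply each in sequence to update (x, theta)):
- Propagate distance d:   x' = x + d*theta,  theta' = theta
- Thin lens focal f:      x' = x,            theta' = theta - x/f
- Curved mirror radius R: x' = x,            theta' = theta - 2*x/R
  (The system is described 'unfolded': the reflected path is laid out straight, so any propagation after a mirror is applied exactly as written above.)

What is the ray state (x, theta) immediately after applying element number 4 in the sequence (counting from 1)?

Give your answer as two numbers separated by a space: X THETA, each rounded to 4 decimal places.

Answer: -3.2053 -0.1870

Derivation:
Initial: x=7.0000 theta=-0.1000
After 1 (propagate distance d=27): x=4.3000 theta=-0.1000
After 2 (thin lens f=19): x=4.3000 theta=-31/95 (≈-0.3263)
After 3 (propagate distance d=23): x=-609/190 (≈-3.2053) theta=-31/95 (≈-0.3263)
After 4 (thin lens f=23): x=-609/190 (≈-3.2053) theta=-43/230 (≈-0.1870)
Rounded to 4 decimal places: x = -3.2053, theta = -0.1870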